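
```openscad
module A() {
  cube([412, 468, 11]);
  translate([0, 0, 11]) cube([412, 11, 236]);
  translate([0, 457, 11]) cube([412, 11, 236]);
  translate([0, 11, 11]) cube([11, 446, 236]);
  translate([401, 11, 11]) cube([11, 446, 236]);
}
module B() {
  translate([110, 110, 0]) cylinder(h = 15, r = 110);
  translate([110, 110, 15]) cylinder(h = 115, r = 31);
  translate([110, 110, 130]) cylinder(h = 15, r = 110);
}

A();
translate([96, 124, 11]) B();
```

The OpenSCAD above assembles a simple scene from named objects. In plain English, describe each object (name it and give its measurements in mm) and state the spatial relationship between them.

A is an open-topped rectangular box: outside dimensions 412×468×247 mm, with a uniform wall and base thickness of 11 mm. The base is a full 412×468 slab on the floor; four walls sit on top of the base. The front and back walls (the −y and +y sides) span the full width; the two side walls fit between them.

B is a spool: two coaxial disc flanges of radius 110 mm and thickness 15 mm, joined by a core cylinder of radius 31 mm and height 115 mm. The lower flange rests on z = 0 and the three cylinders share a vertical axis.

The spool sits inside the open box, centred.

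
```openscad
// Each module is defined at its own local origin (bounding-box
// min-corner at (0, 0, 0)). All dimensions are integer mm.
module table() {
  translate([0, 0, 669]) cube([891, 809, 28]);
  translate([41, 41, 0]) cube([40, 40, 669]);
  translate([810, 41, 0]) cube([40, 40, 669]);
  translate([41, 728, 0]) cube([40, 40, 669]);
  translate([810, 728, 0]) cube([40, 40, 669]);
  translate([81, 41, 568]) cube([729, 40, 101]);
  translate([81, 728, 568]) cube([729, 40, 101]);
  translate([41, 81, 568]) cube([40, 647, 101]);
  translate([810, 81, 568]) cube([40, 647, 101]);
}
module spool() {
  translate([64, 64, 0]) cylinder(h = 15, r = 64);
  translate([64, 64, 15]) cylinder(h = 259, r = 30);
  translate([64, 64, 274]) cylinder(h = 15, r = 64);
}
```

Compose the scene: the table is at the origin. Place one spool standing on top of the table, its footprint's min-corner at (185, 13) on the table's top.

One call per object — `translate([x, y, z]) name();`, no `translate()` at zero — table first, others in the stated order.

table();
translate([185, 13, 697]) spool();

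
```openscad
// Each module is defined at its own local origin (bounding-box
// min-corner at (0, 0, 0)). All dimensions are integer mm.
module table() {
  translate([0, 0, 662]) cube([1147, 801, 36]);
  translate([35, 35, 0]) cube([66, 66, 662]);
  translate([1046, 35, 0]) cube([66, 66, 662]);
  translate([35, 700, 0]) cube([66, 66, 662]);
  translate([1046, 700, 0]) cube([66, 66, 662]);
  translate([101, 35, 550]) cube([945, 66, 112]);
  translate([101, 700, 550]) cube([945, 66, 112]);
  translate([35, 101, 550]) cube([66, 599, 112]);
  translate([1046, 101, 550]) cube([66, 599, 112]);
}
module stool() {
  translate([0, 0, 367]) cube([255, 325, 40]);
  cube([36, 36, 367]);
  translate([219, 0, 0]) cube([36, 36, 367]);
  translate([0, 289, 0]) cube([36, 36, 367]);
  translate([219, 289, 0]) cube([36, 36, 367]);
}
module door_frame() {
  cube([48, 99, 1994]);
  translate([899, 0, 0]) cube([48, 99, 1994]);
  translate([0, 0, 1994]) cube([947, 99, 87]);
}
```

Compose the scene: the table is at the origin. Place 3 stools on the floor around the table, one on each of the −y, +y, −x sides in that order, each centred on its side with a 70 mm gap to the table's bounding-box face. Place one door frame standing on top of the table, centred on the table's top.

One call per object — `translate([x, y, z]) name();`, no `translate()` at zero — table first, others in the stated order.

table();
translate([446, -395, 0]) stool();
translate([446, 871, 0]) stool();
translate([-325, 238, 0]) stool();
translate([100, 351, 698]) door_frame();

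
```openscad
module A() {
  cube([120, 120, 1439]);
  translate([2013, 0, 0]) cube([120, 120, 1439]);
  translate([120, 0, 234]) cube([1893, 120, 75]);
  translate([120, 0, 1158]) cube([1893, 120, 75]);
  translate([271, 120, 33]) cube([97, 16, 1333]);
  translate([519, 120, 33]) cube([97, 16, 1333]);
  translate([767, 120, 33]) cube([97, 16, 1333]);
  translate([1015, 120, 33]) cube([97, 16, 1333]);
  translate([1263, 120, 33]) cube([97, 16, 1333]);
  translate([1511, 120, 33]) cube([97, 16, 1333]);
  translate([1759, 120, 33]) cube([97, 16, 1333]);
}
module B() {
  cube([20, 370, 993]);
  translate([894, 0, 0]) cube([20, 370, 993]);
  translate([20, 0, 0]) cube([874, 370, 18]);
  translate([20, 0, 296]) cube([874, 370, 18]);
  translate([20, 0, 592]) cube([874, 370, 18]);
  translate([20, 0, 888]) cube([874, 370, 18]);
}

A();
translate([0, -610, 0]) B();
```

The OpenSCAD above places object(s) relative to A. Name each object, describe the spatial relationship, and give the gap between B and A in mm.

A is a fence section. B is a bookshelf. The bookshelf is on the floor beside the fence section on its −y side. The gap between the bookshelf and the fence section is 240 mm.

The bookshelf's nearest face is 240 mm from the fence section's −y face.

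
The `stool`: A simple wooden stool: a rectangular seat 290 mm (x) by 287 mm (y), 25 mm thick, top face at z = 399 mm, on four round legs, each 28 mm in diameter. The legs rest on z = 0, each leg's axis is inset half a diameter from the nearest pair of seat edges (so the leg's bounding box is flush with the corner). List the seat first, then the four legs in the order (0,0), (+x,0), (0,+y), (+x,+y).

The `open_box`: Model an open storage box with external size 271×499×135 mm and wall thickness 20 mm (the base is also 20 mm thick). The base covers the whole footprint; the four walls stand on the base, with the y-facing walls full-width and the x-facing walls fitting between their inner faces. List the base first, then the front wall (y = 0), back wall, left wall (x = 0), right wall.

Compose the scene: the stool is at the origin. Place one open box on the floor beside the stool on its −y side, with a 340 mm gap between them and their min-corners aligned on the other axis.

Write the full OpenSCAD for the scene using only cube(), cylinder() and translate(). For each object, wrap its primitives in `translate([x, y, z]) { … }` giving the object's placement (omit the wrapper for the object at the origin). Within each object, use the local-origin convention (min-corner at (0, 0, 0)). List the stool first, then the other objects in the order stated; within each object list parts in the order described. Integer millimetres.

translate([0, 0, 374]) cube([290, 287, 25]);
translate([14, 14, 0]) cylinder(h = 374, r = 14);
translate([276, 14, 0]) cylinder(h = 374, r = 14);
translate([14, 273, 0]) cylinder(h = 374, r = 14);
translate([276, 273, 0]) cylinder(h = 374, r = 14);
translate([0, -839, 0]) {
  cube([271, 499, 20]);
  translate([0, 0, 20]) cube([271, 20, 115]);
  translate([0, 479, 20]) cube([271, 20, 115]);
  translate([0, 20, 20]) cube([20, 459, 115]);
  translate([251, 20, 20]) cube([20, 459, 115]);
}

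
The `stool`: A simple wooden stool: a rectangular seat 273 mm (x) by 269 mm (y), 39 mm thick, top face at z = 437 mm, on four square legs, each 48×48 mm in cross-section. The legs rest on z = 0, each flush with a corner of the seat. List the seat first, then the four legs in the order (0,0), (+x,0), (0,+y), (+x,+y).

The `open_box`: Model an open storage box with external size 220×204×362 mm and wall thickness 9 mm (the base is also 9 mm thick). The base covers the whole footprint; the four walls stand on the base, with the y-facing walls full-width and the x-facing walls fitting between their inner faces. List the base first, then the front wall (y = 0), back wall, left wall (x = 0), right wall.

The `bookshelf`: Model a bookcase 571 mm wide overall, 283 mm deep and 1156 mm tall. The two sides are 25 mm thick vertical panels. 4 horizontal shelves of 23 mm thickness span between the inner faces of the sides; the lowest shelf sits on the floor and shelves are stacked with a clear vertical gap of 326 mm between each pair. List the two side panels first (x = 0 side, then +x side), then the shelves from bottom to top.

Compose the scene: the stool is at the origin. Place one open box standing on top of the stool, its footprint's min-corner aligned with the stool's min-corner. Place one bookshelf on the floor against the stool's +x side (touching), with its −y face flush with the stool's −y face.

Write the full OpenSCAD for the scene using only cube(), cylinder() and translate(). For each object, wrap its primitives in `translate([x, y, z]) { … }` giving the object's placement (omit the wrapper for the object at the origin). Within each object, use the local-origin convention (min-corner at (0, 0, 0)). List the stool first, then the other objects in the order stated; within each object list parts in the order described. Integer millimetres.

translate([0, 0, 398]) cube([273, 269, 39]);
cube([48, 48, 398]);
translate([225, 0, 0]) cube([48, 48, 398]);
translate([0, 221, 0]) cube([48, 48, 398]);
translate([225, 221, 0]) cube([48, 48, 398]);
translate([0, 0, 437]) {
  cube([220, 204, 9]);
  translate([0, 0, 9]) cube([220, 9, 353]);
  translate([0, 195, 9]) cube([220, 9, 353]);
  translate([0, 9, 9]) cube([9, 186, 353]);
  translate([211, 9, 9]) cube([9, 186, 353]);
}
translate([273, 0, 0]) {
  cube([25, 283, 1156]);
  translate([546, 0, 0]) cube([25, 283, 1156]);
  translate([25, 0, 0]) cube([521, 283, 23]);
  translate([25, 0, 349]) cube([521, 283, 23]);
  translate([25, 0, 698]) cube([521, 283, 23]);
  translate([25, 0, 1047]) cube([521, 283, 23]);
}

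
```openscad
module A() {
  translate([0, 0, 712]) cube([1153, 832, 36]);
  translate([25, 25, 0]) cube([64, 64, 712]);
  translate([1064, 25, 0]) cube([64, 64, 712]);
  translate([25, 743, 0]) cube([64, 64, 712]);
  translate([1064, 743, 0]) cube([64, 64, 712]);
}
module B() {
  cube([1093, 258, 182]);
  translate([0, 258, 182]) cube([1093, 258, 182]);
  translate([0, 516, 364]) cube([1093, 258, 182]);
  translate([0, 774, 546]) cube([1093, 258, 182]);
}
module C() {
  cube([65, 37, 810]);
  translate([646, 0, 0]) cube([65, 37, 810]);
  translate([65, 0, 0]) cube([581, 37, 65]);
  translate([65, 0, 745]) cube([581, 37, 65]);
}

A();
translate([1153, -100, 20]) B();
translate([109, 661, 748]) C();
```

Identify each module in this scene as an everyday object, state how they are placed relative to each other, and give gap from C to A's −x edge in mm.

A is a table. B is a staircase. C is a picture frame. The staircase is beside the table with their tops flush at z = 748. The picture frame is on top of the table. The gap from the picture frame to the table's −x edge is 109 mm.

The picture frame's min-x is at 109; the table's min-x is 0; gap = 109 mm.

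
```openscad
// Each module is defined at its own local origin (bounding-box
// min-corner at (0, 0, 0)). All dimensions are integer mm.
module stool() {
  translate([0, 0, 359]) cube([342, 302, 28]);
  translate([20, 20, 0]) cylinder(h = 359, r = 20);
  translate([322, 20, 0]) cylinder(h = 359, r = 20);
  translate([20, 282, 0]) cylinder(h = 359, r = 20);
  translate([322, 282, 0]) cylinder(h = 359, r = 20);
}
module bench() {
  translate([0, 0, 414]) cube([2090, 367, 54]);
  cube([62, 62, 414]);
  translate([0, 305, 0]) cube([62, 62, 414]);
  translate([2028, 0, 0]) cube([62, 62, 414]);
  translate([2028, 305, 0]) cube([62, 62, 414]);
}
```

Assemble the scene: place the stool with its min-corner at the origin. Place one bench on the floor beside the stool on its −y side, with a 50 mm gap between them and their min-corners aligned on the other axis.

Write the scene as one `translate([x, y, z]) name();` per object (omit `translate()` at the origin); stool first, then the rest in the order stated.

stool();
translate([0, -417, 0]) bench();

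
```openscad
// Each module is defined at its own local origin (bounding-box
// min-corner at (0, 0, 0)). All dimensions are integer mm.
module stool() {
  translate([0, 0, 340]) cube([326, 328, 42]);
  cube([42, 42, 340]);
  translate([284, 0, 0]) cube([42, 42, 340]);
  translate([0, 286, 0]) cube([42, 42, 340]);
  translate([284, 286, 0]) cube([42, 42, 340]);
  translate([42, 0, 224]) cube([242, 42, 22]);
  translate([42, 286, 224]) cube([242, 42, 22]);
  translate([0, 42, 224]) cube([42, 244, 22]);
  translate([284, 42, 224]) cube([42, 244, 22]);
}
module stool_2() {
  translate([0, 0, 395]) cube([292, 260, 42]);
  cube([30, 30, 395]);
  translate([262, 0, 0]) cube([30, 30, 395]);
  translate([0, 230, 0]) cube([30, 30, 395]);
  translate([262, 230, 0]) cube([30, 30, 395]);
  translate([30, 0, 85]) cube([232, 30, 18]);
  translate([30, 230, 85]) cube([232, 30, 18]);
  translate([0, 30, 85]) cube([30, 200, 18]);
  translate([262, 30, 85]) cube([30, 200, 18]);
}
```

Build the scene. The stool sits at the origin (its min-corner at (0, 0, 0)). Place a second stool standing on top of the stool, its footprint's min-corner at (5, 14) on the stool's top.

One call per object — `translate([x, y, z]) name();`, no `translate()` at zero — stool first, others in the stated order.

stool();
translate([5, 14, 382]) stool_2();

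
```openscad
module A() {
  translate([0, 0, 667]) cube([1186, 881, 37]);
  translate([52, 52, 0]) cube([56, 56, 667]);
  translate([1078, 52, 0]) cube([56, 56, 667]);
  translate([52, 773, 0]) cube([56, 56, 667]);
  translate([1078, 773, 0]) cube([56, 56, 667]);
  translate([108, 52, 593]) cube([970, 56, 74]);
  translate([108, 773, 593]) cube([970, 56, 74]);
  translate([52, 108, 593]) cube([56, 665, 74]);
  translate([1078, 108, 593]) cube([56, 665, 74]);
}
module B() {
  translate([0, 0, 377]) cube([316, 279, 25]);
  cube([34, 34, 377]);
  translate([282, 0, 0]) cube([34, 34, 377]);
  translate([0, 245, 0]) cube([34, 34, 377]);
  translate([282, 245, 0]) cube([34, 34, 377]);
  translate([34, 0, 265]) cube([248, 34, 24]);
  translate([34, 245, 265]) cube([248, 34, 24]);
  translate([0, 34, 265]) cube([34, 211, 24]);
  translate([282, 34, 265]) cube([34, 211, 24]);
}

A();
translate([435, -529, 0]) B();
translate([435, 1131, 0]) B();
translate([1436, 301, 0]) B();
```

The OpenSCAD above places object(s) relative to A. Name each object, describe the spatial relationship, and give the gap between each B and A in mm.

Each stool's nearest face is 250 mm from the table's bounding box.

A is a table. B is a stool. Three stools sit around the table at the −y, +y, +x sides. The gap between each stool and the table is 250 mm.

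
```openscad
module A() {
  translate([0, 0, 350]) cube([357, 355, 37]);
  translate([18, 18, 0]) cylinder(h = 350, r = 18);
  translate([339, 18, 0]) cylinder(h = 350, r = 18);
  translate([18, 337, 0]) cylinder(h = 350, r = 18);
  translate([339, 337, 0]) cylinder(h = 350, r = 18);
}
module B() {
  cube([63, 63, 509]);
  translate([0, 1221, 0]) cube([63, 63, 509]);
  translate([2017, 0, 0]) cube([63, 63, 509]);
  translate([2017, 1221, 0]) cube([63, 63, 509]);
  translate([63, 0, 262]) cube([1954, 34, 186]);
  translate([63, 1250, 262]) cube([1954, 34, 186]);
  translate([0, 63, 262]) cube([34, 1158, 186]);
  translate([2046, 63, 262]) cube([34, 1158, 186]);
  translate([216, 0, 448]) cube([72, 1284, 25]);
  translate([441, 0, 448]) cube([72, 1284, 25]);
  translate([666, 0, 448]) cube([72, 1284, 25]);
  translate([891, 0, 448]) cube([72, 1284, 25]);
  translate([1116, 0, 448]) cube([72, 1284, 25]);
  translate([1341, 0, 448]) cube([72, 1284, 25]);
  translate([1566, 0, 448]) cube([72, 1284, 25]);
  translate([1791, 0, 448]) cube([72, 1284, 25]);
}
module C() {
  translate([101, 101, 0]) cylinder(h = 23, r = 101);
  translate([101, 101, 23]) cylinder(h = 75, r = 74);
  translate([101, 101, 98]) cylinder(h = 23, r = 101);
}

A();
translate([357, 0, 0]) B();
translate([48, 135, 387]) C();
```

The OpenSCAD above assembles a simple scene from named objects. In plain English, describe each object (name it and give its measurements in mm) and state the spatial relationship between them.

A is a four-legged stool. The seat is a 357×355×37 mm slab whose top surface is at z = 387 mm; four round legs, each 36 mm in diameter, run from the floor (z = 0) to the underside of the seat, each leg's axis is inset half a diameter from the nearest pair of seat edges (so the leg's bounding box is flush with the corner).

B is a bed frame 2080 mm long (x) by 1284 mm wide (y). Four 63×63 mm corner posts, 509 mm tall, at the corners of the footprint. Four rails of 34 mm thickness and 186 mm height run between adjacent posts with their undersides at z = 262 mm, their outer faces flush with the outside of the frame (the two x-running rails run between the posts' inner faces; the two y-running rails run between the posts' inner faces). 8 slats, each 72 mm wide (x) and 25 mm thick, lie across the top of the two x-running rails, running the full 1284 mm width of the frame in y; the slats are evenly spaced along x between the inner faces of the end posts with equal gaps (rounded down to the nearest mm) at the −x end and between each pair — any rounding remainder accumulates at the +x end.

C is a spool: two coaxial disc flanges of radius 101 mm and thickness 23 mm, joined by a core cylinder of radius 74 mm and height 75 mm. The lower flange rests on z = 0 and the three cylinders share a vertical axis.

The bed frame is against the stool's +x side, with their −y faces flush. The spool is on top of the stool.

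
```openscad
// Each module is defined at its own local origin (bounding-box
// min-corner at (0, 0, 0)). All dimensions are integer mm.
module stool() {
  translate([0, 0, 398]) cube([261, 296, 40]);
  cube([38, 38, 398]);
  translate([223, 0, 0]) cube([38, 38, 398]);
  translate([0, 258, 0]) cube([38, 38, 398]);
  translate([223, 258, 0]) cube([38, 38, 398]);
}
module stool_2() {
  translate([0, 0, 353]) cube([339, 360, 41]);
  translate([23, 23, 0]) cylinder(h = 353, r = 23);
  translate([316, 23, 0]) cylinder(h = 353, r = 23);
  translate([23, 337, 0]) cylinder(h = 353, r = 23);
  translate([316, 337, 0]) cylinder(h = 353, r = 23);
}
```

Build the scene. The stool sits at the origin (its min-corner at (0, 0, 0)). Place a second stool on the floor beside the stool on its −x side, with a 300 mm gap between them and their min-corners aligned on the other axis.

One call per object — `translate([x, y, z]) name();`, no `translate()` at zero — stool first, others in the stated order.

stool();
translate([-639, 0, 0]) stool_2();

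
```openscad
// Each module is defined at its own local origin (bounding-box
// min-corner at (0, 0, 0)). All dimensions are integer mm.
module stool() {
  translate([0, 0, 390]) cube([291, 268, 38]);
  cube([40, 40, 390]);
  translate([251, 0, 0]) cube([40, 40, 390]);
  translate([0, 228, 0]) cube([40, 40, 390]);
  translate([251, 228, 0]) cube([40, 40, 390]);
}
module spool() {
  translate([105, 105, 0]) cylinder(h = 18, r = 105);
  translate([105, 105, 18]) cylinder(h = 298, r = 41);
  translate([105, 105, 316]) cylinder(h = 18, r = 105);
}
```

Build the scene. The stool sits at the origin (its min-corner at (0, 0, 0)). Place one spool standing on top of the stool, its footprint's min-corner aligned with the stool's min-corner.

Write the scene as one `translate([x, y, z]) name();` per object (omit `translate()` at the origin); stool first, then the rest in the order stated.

stool();
translate([0, 0, 428]) spool();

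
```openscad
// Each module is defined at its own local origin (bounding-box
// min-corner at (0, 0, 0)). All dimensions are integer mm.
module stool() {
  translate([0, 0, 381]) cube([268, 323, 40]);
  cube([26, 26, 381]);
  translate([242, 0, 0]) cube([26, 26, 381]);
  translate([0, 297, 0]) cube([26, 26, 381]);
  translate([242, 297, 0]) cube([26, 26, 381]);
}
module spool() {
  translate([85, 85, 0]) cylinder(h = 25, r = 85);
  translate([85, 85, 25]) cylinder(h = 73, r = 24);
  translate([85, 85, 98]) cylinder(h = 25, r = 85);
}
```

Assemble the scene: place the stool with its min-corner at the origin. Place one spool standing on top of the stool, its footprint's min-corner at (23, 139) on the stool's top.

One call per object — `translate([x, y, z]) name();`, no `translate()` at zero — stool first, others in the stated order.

stool();
translate([23, 139, 421]) spool();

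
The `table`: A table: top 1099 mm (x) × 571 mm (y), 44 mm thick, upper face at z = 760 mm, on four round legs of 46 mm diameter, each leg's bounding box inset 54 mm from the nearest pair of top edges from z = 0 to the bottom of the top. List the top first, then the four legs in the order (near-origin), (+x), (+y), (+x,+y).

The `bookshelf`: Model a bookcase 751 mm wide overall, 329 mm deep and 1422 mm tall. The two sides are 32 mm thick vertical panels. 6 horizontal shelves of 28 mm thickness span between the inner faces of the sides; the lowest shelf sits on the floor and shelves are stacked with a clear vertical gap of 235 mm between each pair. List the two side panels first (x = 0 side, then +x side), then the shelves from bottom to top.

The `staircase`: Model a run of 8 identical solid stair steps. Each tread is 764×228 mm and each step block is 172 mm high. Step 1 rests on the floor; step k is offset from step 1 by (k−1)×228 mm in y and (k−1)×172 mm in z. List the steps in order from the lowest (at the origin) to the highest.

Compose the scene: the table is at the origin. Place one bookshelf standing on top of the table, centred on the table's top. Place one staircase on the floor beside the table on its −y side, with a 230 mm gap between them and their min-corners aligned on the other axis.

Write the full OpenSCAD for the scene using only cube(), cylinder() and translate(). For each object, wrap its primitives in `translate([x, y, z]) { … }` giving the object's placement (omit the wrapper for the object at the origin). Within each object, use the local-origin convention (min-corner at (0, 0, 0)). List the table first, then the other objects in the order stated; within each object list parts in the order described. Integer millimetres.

translate([0, 0, 716]) cube([1099, 571, 44]);
translate([77, 77, 0]) cylinder(h = 716, r = 23);
translate([1022, 77, 0]) cylinder(h = 716, r = 23);
translate([77, 494, 0]) cylinder(h = 716, r = 23);
translate([1022, 494, 0]) cylinder(h = 716, r = 23);
translate([174, 121, 760]) {
  cube([32, 329, 1422]);
  translate([719, 0, 0]) cube([32, 329, 1422]);
  translate([32, 0, 0]) cube([687, 329, 28]);
  translate([32, 0, 263]) cube([687, 329, 28]);
  translate([32, 0, 526]) cube([687, 329, 28]);
  translate([32, 0, 789]) cube([687, 329, 28]);
  translate([32, 0, 1052]) cube([687, 329, 28]);
  translate([32, 0, 1315]) cube([687, 329, 28]);
}
translate([0, -2054, 0]) {
  cube([764, 228, 172]);
  translate([0, 228, 172]) cube([764, 228, 172]);
  translate([0, 456, 344]) cube([764, 228, 172]);
  translate([0, 684, 516]) cube([764, 228, 172]);
  translate([0, 912, 688]) cube([764, 228, 172]);
  translate([0, 1140, 860]) cube([764, 228, 172]);
  translate([0, 1368, 1032]) cube([764, 228, 172]);
  translate([0, 1596, 1204]) cube([764, 228, 172]);
}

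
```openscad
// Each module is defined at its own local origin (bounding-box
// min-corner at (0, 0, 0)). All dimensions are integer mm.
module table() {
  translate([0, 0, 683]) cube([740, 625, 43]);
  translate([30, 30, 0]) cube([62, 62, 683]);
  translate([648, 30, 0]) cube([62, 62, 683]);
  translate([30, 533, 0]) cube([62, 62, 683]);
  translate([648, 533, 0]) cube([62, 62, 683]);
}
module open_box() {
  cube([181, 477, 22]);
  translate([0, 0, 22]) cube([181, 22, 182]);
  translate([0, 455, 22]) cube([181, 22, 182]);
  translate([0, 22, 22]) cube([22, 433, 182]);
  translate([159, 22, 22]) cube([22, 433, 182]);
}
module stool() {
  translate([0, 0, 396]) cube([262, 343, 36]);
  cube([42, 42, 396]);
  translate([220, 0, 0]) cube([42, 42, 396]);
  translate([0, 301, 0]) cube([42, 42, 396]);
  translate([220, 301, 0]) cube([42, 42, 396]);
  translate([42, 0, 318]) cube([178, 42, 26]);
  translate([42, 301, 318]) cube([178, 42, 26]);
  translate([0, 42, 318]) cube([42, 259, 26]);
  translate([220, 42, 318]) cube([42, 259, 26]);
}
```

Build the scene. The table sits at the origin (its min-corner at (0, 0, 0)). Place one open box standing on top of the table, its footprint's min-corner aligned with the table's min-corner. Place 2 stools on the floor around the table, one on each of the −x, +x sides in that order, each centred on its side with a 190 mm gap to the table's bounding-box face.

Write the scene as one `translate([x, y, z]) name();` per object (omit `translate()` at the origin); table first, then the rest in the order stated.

table();
translate([0, 0, 726]) open_box();
translate([-452, 141, 0]) stool();
translate([930, 141, 0]) stool();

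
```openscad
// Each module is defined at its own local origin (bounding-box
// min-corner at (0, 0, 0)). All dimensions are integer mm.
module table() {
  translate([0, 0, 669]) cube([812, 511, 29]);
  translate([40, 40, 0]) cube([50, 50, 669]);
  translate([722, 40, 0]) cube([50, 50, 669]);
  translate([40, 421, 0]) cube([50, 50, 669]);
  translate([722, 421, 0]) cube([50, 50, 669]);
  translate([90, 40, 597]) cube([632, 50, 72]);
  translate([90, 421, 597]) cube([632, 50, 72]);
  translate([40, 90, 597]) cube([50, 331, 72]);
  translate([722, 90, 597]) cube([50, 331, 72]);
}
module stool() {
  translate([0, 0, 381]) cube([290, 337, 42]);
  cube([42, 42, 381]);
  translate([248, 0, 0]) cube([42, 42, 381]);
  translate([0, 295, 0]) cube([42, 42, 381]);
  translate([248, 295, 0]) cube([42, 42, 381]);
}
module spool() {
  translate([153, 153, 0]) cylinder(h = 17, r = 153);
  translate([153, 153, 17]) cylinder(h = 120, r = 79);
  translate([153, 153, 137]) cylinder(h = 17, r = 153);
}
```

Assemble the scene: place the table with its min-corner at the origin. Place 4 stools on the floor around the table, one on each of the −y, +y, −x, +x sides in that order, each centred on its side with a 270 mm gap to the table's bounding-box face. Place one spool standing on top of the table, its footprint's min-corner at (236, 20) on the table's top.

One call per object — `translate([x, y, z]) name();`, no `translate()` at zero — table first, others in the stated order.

table();
translate([261, -607, 0]) stool();
translate([261, 781, 0]) stool();
translate([-560, 87, 0]) stool();
translate([1082, 87, 0]) stool();
translate([236, 20, 698]) spool();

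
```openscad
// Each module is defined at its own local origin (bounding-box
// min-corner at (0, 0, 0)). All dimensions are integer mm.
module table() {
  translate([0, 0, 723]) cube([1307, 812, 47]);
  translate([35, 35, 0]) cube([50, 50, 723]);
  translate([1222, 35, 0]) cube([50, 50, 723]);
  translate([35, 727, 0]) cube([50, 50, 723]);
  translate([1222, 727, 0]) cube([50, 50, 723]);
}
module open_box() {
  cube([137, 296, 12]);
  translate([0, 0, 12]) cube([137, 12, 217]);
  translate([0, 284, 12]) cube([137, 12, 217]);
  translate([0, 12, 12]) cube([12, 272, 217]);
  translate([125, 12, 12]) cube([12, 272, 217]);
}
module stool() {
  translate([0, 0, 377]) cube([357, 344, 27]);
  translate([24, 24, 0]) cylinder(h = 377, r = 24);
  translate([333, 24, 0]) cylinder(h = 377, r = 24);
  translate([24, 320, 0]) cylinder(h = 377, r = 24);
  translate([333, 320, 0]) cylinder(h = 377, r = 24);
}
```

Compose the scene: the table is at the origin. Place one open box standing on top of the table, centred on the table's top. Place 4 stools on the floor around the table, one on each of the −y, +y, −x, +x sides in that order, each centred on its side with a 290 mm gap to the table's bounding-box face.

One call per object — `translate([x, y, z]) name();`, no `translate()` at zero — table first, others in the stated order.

table();
translate([585, 258, 770]) open_box();
translate([475, -634, 0]) stool();
translate([475, 1102, 0]) stool();
translate([-647, 234, 0]) stool();
translate([1597, 234, 0]) stool();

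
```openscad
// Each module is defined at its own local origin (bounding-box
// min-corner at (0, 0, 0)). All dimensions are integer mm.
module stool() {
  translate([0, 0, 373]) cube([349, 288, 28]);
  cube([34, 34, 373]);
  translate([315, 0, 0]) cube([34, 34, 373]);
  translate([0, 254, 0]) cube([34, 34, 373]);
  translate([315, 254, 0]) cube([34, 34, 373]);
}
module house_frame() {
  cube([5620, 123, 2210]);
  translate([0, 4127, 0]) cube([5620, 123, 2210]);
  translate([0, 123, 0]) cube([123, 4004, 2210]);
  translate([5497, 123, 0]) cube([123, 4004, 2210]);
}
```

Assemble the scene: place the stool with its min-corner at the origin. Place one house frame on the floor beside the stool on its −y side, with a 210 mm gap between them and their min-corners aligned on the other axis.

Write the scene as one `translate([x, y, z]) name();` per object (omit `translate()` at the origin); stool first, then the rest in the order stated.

stool();
translate([0, -4460, 0]) house_frame();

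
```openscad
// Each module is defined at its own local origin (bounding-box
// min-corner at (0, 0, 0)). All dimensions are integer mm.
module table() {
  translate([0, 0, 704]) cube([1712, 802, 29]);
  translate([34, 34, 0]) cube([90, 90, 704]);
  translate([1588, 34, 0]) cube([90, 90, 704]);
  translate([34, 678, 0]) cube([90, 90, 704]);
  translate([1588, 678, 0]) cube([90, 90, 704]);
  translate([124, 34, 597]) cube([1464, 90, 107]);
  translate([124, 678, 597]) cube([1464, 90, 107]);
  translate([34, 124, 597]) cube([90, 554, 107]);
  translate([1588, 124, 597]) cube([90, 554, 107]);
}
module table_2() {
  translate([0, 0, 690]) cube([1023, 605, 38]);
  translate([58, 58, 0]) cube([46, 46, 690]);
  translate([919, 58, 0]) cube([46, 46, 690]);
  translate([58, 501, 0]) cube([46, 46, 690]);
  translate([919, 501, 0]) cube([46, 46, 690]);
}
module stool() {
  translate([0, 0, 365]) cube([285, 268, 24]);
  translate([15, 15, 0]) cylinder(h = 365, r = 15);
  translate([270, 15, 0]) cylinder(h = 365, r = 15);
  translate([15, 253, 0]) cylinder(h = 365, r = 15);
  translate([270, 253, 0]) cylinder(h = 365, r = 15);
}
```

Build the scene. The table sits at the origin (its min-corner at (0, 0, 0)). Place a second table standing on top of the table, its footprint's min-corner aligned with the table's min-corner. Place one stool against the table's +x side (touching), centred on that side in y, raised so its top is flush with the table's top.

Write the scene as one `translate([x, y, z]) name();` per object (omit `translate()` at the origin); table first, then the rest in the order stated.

table();
translate([0, 0, 733]) table_2();
translate([1712, 267, 344]) stool();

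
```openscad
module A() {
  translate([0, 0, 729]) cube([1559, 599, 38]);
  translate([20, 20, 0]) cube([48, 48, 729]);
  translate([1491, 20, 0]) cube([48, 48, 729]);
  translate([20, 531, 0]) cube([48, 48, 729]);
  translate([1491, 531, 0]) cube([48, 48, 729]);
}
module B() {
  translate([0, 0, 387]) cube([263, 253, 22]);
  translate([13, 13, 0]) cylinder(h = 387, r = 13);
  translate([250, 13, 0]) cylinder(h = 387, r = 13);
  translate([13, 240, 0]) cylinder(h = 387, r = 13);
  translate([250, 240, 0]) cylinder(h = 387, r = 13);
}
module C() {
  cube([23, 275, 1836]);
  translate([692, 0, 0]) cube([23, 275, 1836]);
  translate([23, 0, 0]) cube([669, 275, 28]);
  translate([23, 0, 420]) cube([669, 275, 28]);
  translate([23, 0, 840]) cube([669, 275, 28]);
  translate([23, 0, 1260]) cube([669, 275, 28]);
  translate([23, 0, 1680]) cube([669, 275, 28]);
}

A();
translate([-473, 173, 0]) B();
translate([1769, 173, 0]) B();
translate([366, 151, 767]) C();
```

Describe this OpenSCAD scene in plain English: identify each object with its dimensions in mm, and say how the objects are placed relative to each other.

A is a table with a 1559×599 mm rectangular top, 38 mm thick, top surface at z = 767 mm, supported by four 48×48 mm square legs, each inset 20 mm from the nearest pair of top edges, running from the floor.

B is a four-legged stool. The seat is 263×253 mm, 22 mm thick, top at z = 409 mm. It stands on four round legs, each 26 mm in diameter, from z = 0 to the seat underside, each leg's axis is inset half a diameter from the nearest pair of seat edges (so the leg's bounding box is flush with the corner).

C is a bookshelf 715 mm wide overall, 275 mm deep and 1836 mm tall. The two sides are 23 mm thick vertical panels. 5 horizontal shelves of 28 mm thickness span between the inner faces of the sides; the lowest shelf sits on the floor and shelves are stacked with a clear vertical gap of 392 mm between each pair.

Two stools sit around the table at the −x, +x sides. The bookshelf is on top of the table.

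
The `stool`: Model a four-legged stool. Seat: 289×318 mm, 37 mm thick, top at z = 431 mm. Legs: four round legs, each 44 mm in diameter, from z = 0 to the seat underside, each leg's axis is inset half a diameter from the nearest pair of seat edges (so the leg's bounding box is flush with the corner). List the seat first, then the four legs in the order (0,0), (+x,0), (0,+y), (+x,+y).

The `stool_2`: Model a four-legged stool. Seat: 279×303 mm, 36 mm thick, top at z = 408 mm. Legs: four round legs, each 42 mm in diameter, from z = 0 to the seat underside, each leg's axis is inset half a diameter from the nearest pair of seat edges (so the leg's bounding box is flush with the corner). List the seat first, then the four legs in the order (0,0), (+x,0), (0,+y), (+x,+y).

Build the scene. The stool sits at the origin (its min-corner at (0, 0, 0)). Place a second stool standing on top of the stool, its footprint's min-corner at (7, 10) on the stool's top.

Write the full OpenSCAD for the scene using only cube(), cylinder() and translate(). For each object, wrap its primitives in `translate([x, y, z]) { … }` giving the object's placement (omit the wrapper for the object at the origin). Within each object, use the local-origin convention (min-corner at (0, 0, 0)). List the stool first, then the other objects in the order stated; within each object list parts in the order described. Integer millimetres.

translate([0, 0, 394]) cube([289, 318, 37]);
translate([22, 22, 0]) cylinder(h = 394, r = 22);
translate([267, 22, 0]) cylinder(h = 394, r = 22);
translate([22, 296, 0]) cylinder(h = 394, r = 22);
translate([267, 296, 0]) cylinder(h = 394, r = 22);
translate([7, 10, 431]) {
  translate([0, 0, 372]) cube([279, 303, 36]);
  translate([21, 21, 0]) cylinder(h = 372, r = 21);
  translate([258, 21, 0]) cylinder(h = 372, r = 21);
  translate([21, 282, 0]) cylinder(h = 372, r = 21);
  translate([258, 282, 0]) cylinder(h = 372, r = 21);
}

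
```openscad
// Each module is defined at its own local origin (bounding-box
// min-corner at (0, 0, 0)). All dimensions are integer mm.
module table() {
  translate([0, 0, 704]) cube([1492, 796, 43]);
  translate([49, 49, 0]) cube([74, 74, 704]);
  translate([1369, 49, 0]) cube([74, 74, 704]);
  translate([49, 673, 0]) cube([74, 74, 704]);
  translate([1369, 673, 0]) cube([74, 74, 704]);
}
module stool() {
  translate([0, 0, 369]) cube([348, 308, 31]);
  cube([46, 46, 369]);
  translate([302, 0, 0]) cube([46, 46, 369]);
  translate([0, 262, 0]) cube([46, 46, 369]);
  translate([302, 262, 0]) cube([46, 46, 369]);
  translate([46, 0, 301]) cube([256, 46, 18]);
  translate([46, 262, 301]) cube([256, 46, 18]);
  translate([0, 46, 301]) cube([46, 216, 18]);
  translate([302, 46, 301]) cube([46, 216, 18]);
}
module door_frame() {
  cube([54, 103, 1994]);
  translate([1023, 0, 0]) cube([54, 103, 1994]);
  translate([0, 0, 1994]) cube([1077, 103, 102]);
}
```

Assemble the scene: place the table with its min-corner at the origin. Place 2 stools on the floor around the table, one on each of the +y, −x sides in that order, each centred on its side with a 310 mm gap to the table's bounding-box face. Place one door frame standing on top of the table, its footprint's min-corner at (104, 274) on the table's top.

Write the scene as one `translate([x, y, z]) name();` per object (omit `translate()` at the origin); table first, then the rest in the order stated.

table();
translate([572, 1106, 0]) stool();
translate([-658, 244, 0]) stool();
translate([104, 274, 747]) door_frame();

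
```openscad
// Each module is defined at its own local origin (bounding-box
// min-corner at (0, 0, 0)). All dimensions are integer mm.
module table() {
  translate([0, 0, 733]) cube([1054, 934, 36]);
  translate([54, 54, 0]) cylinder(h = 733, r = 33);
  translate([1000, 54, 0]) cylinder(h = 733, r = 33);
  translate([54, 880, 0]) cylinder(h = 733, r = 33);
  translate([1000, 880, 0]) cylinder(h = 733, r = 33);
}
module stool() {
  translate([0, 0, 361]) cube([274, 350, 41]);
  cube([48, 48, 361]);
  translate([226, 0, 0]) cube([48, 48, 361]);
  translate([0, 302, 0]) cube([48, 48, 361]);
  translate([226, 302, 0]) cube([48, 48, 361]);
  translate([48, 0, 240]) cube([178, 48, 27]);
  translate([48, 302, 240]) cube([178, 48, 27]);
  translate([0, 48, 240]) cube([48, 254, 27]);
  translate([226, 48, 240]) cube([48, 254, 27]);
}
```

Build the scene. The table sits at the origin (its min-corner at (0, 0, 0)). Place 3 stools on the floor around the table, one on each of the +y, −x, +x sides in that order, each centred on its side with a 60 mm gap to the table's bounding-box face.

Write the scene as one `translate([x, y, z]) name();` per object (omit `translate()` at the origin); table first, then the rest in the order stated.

table();
translate([390, 994, 0]) stool();
translate([-334, 292, 0]) stool();
translate([1114, 292, 0]) stool();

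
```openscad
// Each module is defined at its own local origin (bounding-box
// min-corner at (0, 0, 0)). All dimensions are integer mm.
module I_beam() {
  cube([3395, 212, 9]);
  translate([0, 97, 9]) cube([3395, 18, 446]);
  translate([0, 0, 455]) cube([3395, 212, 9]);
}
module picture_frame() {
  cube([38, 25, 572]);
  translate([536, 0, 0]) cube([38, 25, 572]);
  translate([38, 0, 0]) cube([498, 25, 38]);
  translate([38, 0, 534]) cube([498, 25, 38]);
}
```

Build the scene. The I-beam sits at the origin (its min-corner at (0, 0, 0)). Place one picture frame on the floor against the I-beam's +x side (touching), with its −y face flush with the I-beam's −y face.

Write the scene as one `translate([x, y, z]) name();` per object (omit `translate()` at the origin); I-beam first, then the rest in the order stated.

I_beam();
translate([3395, 0, 0]) picture_frame();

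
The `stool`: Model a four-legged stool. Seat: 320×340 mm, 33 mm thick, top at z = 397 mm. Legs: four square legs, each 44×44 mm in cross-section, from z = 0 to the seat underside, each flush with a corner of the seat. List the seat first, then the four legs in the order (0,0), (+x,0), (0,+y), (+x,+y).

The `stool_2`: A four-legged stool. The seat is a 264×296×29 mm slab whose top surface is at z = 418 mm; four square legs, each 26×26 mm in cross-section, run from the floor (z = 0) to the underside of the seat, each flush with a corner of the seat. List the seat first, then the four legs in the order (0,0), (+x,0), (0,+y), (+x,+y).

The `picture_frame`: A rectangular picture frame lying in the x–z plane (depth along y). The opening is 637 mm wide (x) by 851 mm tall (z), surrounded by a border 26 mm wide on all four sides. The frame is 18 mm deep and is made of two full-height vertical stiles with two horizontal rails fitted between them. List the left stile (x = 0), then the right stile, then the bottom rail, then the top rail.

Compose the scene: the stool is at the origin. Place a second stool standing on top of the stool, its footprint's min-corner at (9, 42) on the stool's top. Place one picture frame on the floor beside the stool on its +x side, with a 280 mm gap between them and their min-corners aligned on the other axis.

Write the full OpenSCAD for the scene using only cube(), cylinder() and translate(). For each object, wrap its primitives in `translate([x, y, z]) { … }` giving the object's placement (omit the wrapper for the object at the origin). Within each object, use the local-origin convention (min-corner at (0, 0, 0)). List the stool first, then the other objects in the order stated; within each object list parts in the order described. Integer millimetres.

translate([0, 0, 364]) cube([320, 340, 33]);
cube([44, 44, 364]);
translate([276, 0, 0]) cube([44, 44, 364]);
translate([0, 296, 0]) cube([44, 44, 364]);
translate([276, 296, 0]) cube([44, 44, 364]);
translate([9, 42, 397]) {
  translate([0, 0, 389]) cube([264, 296, 29]);
  cube([26, 26, 389]);
  translate([238, 0, 0]) cube([26, 26, 389]);
  translate([0, 270, 0]) cube([26, 26, 389]);
  translate([238, 270, 0]) cube([26, 26, 389]);
}
translate([600, 0, 0]) {
  cube([26, 18, 903]);
  translate([663, 0, 0]) cube([26, 18, 903]);
  translate([26, 0, 0]) cube([637, 18, 26]);
  translate([26, 0, 877]) cube([637, 18, 26]);
}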